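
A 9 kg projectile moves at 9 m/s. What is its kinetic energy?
KE = ½mv² = ½(9)(9)² = 364.5 J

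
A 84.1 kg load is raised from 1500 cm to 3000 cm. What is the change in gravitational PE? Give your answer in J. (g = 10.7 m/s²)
Convert to SI: m = 84.1 kg, Δh = 15.0 m
ΔPE = mgΔh = (84.1)(10.7)(15.0) = 13500 J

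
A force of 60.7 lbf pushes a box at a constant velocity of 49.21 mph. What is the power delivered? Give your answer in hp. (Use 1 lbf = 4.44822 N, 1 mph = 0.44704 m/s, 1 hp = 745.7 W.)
Convert to SI: F = 270.007 N, v = 21.9988 m/s
P = Fv = (270.007)(21.9988) = 5939.84 W = 7.965 hp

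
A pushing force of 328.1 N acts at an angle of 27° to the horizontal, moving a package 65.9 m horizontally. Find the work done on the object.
W = F·d·cosθ = (328.1)(65.9)cos(27°) = 19270 J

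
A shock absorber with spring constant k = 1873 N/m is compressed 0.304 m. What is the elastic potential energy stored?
PE = ½kx² = ½(1873)(0.304)² = 86.55 J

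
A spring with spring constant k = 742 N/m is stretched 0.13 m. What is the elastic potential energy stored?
PE = ½kx² = ½(742)(0.13)² = 6.27 J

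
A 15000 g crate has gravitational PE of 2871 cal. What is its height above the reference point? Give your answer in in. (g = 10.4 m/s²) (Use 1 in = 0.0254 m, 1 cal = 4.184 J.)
Convert to SI: m = 15.0 kg, PE = 12012.3 J
h = PE/(mg) = 12012.3/(15.0·10.4) = 77.0017 m = 3032 in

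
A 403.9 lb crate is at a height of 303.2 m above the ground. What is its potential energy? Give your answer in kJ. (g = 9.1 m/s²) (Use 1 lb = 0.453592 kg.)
Convert to SI: m = 183.206 kg, h = 303.2 m
PE = mgh = (183.206)(9.1)(303.2) = 505487 J = 505.5 kJ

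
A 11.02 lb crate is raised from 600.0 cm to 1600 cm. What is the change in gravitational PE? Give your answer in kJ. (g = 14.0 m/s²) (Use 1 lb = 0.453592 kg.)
Convert to SI: m = 4.99858 kg, Δh = 10.0 m
ΔPE = mgΔh = (4.99858)(14.0)(10.0) = 699.802 J = 0.6998 kJ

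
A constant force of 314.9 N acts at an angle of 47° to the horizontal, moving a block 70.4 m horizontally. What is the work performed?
W = F·d·cosθ = (314.9)(70.4)cos(47°) = 15120 J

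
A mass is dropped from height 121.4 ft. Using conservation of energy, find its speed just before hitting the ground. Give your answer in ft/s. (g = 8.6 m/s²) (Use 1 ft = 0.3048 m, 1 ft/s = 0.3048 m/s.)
Convert to SI: h = 37.0027 m
mgh = ½mv² ⇒ v = √(2gh) = √(2·8.6·37.0027) = 25.2279 m/s = 82.77 ft/s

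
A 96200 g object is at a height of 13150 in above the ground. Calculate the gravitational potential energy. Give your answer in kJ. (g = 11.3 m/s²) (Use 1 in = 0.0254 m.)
Convert to SI: m = 96.2 kg, h = 334.01 m
PE = mgh = (96.2)(11.3)(334.01) = 363089 J = 363.1 kJ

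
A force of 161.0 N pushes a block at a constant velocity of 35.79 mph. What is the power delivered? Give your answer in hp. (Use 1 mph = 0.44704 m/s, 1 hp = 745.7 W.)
Convert to SI: F = 161.0 N, v = 15.9996 m/s
P = Fv = (161.0)(15.9996) = 2575.93 W = 3.454 hp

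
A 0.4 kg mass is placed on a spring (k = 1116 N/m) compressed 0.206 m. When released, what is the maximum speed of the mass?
½kx² = ½mv² ⇒ v = x√(k/m) = (0.206)√(1116/0.4) = 10.88 m/s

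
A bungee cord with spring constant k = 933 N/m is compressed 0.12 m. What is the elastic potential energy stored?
PE = ½kx² = ½(933)(0.12)² = 6.718 J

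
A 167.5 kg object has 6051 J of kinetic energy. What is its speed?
v = √(2·KE/m) = √(2·6051/167.5) = 8.5 m/s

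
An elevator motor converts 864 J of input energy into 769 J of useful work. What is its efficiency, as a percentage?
η = W_out/W_in = 769/864 = 89.0%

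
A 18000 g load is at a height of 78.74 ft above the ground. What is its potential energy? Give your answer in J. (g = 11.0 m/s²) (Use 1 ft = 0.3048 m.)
Convert to SI: m = 18.0 kg, h = 24.0 m
PE = mgh = (18.0)(11.0)(24.0) = 4752 J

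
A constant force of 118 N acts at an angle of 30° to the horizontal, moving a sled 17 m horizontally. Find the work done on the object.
W = F·d·cosθ = (118)(17)cos(30°) = 1737 J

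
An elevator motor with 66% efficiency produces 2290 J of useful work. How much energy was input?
W_in = W_out/η = 2290/0.66 = 3470 J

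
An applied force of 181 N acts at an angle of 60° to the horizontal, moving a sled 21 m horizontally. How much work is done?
W = F·d·cosθ = (181)(21)cos(60°) = 1901 J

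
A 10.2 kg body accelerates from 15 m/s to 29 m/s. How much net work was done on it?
W = ΔKE = ½m(v₂² − v₁²) = ½(10.2)(29² − 15²) = 3141.6 J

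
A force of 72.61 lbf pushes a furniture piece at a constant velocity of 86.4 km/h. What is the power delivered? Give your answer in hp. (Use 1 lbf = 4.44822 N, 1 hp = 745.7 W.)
Convert to SI: F = 322.985 N, v = 24.0 m/s
P = Fv = (322.985)(24.0) = 7751.65 W = 10.4 hp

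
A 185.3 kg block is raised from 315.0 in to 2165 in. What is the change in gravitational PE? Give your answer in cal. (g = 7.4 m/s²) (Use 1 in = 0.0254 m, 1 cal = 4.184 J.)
Convert to SI: m = 185.3 kg, Δh = 46.99 m
ΔPE = mgΔh = (185.3)(7.4)(46.99) = 64433.6 J = 15400 cal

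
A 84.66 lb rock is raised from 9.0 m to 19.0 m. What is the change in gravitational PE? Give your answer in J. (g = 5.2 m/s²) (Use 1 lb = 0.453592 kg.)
Convert to SI: m = 38.4011 kg, Δh = 10.0 m
ΔPE = mgΔh = (38.4011)(5.2)(10.0) = 1997 J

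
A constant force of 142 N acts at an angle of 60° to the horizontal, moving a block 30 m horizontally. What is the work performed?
W = F·d·cosθ = (142)(30)cos(60°) = 2130 J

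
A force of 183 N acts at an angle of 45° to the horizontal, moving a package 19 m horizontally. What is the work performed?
W = F·d·cosθ = (183)(19)cos(45°) = 2459 J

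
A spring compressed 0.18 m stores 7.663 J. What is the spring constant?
k = 2·PE/x² = 2·7.663/(0.18)² = 473.0 N/m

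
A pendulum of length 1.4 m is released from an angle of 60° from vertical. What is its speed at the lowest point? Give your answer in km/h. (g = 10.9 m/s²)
h = L(1 − cosθ) = 1.4(1 − cos60°) = 0.7 m
v = √(2gh) = √(2·10.9·0.7) = 3.9064 m/s = 14.06 km/h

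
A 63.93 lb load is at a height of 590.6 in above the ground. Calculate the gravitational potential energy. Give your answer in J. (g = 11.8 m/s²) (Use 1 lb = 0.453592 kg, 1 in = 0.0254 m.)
Convert to SI: m = 28.9981 kg, h = 15.0012 m
PE = mgh = (28.9981)(11.8)(15.0012) = 5133 J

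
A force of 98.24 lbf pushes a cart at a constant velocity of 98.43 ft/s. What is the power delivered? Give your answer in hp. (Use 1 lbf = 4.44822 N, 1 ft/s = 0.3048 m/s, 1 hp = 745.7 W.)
Convert to SI: F = 436.993 N, v = 30.0015 m/s
P = Fv = (436.993)(30.0015) = 13110.4 W = 17.58 hp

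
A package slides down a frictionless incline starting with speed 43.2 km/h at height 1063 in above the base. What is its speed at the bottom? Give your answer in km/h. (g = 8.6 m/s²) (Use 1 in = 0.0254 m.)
Convert to SI: v₀ = 12.0 m/s, h = 27.0002 m
½mv₀² + mgh = ½mv² ⇒ v = √(v₀² + 2gh) = √(12.0² + 2·8.6·27.0002) = 24.6658 m/s = 88.8 km/h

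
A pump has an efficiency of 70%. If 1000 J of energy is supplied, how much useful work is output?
W_out = η·W_in = 0.7·1000 = 700.0 J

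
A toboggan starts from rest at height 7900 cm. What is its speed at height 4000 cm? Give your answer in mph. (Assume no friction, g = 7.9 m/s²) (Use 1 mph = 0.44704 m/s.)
Convert to SI: h₁−h₂ = 39.0 m
mgh₁ = mgh₂ + ½mv² ⇒ v = √(2g(h₁−h₂)) = √(2·7.9·39.0) = 24.8234 m/s = 55.53 mph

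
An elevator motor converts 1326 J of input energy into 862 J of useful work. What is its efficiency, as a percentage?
η = W_out/W_in = 862/1326 = 65.01%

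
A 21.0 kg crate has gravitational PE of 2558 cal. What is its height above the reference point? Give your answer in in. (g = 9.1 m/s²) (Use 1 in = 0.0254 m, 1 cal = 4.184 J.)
Convert to SI: m = 21.0 kg, PE = 10702.7 J
h = PE/(mg) = 10702.7/(21.0·9.1) = 56.0056 m = 2205 in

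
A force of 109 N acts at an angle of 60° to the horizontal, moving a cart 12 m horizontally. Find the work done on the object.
W = F·d·cosθ = (109)(12)cos(60°) = 654.0 J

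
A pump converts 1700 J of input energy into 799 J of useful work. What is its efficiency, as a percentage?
η = W_out/W_in = 799/1700 = 47.0%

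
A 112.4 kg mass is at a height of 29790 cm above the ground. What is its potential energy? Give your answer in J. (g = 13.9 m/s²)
Convert to SI: m = 112.4 kg, h = 297.9 m
PE = mgh = (112.4)(13.9)(297.9) = 465400 J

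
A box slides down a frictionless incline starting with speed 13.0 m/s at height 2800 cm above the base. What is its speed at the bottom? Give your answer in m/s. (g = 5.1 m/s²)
Convert to SI: v₀ = 13.0 m/s, h = 28.0 m
½mv₀² + mgh = ½mv² ⇒ v = √(v₀² + 2gh) = √(13.0² + 2·5.1·28.0) = 21.32 m/s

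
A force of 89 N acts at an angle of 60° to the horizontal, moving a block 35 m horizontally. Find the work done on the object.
W = F·d·cosθ = (89)(35)cos(60°) = 1558 J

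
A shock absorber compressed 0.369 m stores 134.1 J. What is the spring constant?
k = 2·PE/x² = 2·134.1/(0.369)² = 1970 N/m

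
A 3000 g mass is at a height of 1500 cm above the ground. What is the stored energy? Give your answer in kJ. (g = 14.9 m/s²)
Convert to SI: m = 3.0 kg, h = 15.0 m
PE = mgh = (3.0)(14.9)(15.0) = 670.5 J = 0.6705 kJ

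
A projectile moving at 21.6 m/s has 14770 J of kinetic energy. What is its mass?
m = 2·KE/v² = 2·14770/(21.6)² = 63.31 kg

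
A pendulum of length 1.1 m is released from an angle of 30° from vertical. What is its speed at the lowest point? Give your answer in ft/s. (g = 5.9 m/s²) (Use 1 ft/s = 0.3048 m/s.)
h = L(1 − cosθ) = 1.1(1 − cos30°) = 0.147372 m
v = √(2gh) = √(2·5.9·0.147372) = 1.31871 m/s = 4.326 ft/s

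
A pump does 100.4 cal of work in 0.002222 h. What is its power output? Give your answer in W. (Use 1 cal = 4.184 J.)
Convert to SI: W = 420.074 J, t = 7.9992 s
P = W/t = 420.074/7.9992 = 52.51 W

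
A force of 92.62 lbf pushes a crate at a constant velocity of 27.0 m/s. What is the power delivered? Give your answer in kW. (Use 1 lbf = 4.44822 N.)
Convert to SI: F = 411.994 N, v = 27.0 m/s
P = Fv = (411.994)(27.0) = 11123.8 W = 11.12 kW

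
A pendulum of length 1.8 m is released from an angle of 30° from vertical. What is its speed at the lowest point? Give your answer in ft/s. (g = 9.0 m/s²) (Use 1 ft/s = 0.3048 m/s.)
h = L(1 − cosθ) = 1.8(1 − cos30°) = 0.241154 m
v = √(2gh) = √(2·9.0·0.241154) = 2.08345 m/s = 6.835 ft/s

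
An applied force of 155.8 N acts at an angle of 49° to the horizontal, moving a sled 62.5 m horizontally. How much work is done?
W = F·d·cosθ = (155.8)(62.5)cos(49°) = 6388 J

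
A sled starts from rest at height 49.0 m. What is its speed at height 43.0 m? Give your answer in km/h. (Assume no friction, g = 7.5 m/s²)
mgh₁ = mgh₂ + ½mv² ⇒ v = √(2g(h₁−h₂)) = √(2·7.5·6.0) = 9.48683 m/s = 34.15 km/h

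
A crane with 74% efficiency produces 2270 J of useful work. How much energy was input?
W_in = W_out/η = 2270/0.74 = 3068 J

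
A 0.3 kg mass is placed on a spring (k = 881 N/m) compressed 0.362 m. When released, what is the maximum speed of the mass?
½kx² = ½mv² ⇒ v = x√(k/m) = (0.362)√(881/0.3) = 19.62 m/s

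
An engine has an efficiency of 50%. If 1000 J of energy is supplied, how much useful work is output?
W_out = η·W_in = 0.5·1000 = 500.0 J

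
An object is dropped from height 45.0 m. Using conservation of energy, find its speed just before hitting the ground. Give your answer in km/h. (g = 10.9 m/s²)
mgh = ½mv² ⇒ v = √(2gh) = √(2·10.9·45.0) = 31.3209 m/s = 112.8 km/h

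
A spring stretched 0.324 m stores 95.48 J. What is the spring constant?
k = 2·PE/x² = 2·95.48/(0.324)² = 1819 N/m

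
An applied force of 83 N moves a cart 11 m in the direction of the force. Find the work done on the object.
W = F·d = (83)(11) = 913.0 J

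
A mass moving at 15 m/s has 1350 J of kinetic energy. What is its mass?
m = 2·KE/v² = 2·1350/(15)² = 12.0 kg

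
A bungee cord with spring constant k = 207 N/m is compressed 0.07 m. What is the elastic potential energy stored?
PE = ½kx² = ½(207)(0.07)² = 0.5072 J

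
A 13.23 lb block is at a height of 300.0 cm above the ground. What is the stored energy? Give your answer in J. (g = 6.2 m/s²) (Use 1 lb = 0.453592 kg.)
Convert to SI: m = 6.00102 kg, h = 3.0 m
PE = mgh = (6.00102)(6.2)(3.0) = 111.6 J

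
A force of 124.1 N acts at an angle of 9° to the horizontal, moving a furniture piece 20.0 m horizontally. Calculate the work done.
W = F·d·cosθ = (124.1)(20.0)cos(9°) = 2451 J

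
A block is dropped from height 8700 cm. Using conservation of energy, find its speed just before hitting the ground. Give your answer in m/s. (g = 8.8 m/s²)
Convert to SI: h = 87.0 m
mgh = ½mv² ⇒ v = √(2gh) = √(2·8.8·87.0) = 39.13 m/s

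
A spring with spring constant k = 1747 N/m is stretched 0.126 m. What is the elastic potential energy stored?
PE = ½kx² = ½(1747)(0.126)² = 13.87 J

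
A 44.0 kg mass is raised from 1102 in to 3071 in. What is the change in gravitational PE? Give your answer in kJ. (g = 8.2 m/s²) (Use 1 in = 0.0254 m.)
Convert to SI: m = 44.0 kg, Δh = 50.0126 m
ΔPE = mgΔh = (44.0)(8.2)(50.0126) = 18044.5 J = 18.04 kJ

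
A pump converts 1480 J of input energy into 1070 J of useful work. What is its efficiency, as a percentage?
η = W_out/W_in = 1070/1480 = 72.3%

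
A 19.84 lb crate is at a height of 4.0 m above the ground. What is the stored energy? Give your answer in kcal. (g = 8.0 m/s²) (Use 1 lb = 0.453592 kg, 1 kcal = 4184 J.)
Convert to SI: m = 8.99927 kg, h = 4.0 m
PE = mgh = (8.99927)(8.0)(4.0) = 287.976 J = 0.06883 kcal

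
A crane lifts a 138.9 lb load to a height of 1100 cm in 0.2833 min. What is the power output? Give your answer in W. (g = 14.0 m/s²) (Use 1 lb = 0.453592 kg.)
Convert to SI: m = 63.0039 kg, h = 11.0 m, t = 16.998 s
P = mgh/t = (63.0039)(14.0)(11.0)/16.998 = 570.8 W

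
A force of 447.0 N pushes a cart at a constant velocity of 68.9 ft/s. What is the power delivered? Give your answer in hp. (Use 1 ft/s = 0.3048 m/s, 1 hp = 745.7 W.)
Convert to SI: F = 447.0 N, v = 21.0007 m/s
P = Fv = (447.0)(21.0007) = 9387.32 W = 12.59 hp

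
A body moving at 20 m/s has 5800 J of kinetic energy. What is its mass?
m = 2·KE/v² = 2·5800/(20)² = 29.0 kg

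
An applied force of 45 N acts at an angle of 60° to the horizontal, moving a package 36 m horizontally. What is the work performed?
W = F·d·cosθ = (45)(36)cos(60°) = 810.0 J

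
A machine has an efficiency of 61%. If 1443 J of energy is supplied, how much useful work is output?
W_out = η·W_in = 0.61·1443 = 880.23 J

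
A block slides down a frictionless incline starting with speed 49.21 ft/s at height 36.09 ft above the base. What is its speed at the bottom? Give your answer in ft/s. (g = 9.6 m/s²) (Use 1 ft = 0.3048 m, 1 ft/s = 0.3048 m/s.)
Convert to SI: v₀ = 14.9992 m/s, h = 11.0002 m
½mv₀² + mgh = ½mv² ⇒ v = √(v₀² + 2gh) = √(14.9992² + 2·9.6·11.0002) = 20.8849 m/s = 68.52 ft/s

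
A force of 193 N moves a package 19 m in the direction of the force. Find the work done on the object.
W = F·d = (193)(19) = 3667 J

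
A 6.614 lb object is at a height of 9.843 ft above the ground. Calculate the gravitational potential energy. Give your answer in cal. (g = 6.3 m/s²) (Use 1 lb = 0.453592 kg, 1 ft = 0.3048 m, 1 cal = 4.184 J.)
Convert to SI: m = 3.00006 kg, h = 3.00015 m
PE = mgh = (3.00006)(6.3)(3.00015) = 56.7039 J = 13.55 cal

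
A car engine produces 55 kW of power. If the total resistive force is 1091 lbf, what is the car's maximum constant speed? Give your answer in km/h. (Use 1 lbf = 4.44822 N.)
Convert to SI: F = 4853.01 N
P = Fv ⇒ v = P/F = 55000 W/4853.01 N = 11.3332 m/s = 40.8 km/h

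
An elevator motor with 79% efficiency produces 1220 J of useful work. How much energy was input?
W_in = W_out/η = 1220/0.79 = 1544 J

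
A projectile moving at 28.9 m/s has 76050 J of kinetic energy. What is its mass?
m = 2·KE/v² = 2·76050/(28.9)² = 182.1 kg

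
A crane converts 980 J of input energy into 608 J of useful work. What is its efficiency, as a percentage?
η = W_out/W_in = 608/980 = 62.04%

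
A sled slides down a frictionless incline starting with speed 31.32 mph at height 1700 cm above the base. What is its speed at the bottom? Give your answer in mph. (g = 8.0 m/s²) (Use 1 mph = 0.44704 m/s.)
Convert to SI: v₀ = 14.0013 m/s, h = 17.0 m
½mv₀² + mgh = ½mv² ⇒ v = √(v₀² + 2gh) = √(14.0013² + 2·8.0·17.0) = 21.6341 m/s = 48.39 mph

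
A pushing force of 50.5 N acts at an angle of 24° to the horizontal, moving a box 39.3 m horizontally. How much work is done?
W = F·d·cosθ = (50.5)(39.3)cos(24°) = 1813 J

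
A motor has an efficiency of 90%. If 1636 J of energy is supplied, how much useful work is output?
W_out = η·W_in = 0.9·1636 = 1472.4 J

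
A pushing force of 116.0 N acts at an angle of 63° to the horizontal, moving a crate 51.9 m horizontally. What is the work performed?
W = F·d·cosθ = (116.0)(51.9)cos(63°) = 2733 J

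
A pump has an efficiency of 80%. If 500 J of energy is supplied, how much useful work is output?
W_out = η·W_in = 0.8·500 = 400.0 J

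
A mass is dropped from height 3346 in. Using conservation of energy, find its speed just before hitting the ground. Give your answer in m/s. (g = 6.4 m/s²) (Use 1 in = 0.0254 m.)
Convert to SI: h = 84.9884 m
mgh = ½mv² ⇒ v = √(2gh) = √(2·6.4·84.9884) = 32.98 m/s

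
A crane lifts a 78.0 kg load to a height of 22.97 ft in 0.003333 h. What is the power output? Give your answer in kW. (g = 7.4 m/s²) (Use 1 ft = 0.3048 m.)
Convert to SI: m = 78.0 kg, h = 7.00126 m, t = 11.9988 s
P = mgh/t = (78.0)(7.4)(7.00126)/11.9988 = 336.794 W = 0.3368 kW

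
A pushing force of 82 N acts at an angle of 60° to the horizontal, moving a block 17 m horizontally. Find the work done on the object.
W = F·d·cosθ = (82)(17)cos(60°) = 697.0 J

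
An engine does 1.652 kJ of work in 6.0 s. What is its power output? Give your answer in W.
Convert to SI: W = 1652.0 J, t = 6.0 s
P = W/t = 1652.0/6.0 = 275.3 W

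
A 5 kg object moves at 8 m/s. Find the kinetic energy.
KE = ½mv² = ½(5)(8)² = 160.0 J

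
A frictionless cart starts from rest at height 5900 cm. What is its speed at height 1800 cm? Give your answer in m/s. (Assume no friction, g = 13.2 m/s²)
Convert to SI: h₁−h₂ = 41.0 m
mgh₁ = mgh₂ + ½mv² ⇒ v = √(2g(h₁−h₂)) = √(2·13.2·41.0) = 32.9 m/s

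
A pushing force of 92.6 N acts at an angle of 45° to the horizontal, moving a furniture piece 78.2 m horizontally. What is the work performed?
W = F·d·cosθ = (92.6)(78.2)cos(45°) = 5120 J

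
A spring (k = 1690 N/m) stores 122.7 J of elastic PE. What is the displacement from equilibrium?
x = √(2·PE/k) = √(2·122.7/1690) = 0.3811 m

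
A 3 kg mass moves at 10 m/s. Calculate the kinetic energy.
KE = ½mv² = ½(3)(10)² = 150.0 J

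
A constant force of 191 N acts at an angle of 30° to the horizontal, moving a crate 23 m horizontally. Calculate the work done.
W = F·d·cosθ = (191)(23)cos(30°) = 3804 J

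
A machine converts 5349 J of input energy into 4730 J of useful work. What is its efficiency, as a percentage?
η = W_out/W_in = 4730/5349 = 88.43%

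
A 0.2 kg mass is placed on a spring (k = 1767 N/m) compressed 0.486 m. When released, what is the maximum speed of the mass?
½kx² = ½mv² ⇒ v = x√(k/m) = (0.486)√(1767/0.2) = 45.68 m/s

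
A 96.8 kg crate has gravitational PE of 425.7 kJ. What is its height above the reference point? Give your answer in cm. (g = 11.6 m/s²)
Convert to SI: m = 96.8 kg, PE = 425700 J
h = PE/(mg) = 425700/(96.8·11.6) = 379.114 m = 37910 cm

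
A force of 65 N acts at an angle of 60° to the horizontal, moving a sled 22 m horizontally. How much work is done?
W = F·d·cosθ = (65)(22)cos(60°) = 715.0 J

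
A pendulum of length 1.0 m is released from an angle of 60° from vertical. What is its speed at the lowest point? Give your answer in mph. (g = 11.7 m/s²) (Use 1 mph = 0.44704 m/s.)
h = L(1 − cosθ) = 1.0(1 − cos60°) = 0.5 m
v = √(2gh) = √(2·11.7·0.5) = 3.420526 m/s = 7.651 mph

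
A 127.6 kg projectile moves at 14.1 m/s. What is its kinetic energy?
KE = ½mv² = ½(127.6)(14.1)² = 12680 J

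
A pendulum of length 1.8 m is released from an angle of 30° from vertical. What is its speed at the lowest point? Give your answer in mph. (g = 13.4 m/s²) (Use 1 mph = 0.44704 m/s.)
h = L(1 − cosθ) = 1.8(1 − cos30°) = 0.241154 m
v = √(2gh) = √(2·13.4·0.241154) = 2.54223 m/s = 5.687 mph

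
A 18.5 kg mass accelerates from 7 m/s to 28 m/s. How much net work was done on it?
W = ΔKE = ½m(v₂² − v₁²) = ½(18.5)(28² − 7²) = 6798.75 J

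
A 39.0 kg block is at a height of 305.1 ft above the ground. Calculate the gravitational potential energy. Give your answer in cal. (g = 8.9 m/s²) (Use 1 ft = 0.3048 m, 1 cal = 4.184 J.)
Convert to SI: m = 39.0 kg, h = 92.9945 m
PE = mgh = (39.0)(8.9)(92.9945) = 32278.4 J = 7715 cal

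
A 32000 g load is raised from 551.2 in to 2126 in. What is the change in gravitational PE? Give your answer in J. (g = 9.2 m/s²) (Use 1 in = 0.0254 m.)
Convert to SI: m = 32.0 kg, Δh = 39.9999 m
ΔPE = mgΔh = (32.0)(9.2)(39.9999) = 11780 J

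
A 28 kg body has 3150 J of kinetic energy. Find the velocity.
v = √(2·KE/m) = √(2·3150/28) = 15.0 m/s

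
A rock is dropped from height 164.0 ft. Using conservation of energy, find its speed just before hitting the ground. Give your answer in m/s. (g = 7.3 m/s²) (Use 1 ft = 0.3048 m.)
Convert to SI: h = 49.9872 m
mgh = ½mv² ⇒ v = √(2gh) = √(2·7.3·49.9872) = 27.02 m/s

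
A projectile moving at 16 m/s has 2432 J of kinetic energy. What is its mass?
m = 2·KE/v² = 2·2432/(16)² = 19.0 kg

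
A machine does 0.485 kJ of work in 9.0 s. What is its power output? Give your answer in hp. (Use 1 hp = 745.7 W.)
Convert to SI: W = 485.0 J, t = 9.0 s
P = W/t = 485.0/9.0 = 53.8889 W = 0.07227 hp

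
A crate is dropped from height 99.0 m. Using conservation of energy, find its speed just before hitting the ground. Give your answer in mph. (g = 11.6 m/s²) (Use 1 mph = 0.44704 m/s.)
mgh = ½mv² ⇒ v = √(2gh) = √(2·11.6·99.0) = 47.9249 m/s = 107.2 mph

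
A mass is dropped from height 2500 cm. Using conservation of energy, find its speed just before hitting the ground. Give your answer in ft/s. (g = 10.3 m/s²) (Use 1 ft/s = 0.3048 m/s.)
Convert to SI: h = 25.0 m
mgh = ½mv² ⇒ v = √(2gh) = √(2·10.3·25.0) = 22.6936 m/s = 74.45 ft/s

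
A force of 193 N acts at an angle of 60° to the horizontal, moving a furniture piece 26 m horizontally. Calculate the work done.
W = F·d·cosθ = (193)(26)cos(60°) = 2509 J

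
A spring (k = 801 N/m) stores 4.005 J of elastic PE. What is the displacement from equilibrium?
x = √(2·PE/k) = √(2·4.005/801) = 0.1 m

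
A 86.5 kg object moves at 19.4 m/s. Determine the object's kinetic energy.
KE = ½mv² = ½(86.5)(19.4)² = 16280 J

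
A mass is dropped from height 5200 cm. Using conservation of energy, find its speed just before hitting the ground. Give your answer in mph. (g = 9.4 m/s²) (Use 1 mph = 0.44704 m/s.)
Convert to SI: h = 52.0 m
mgh = ½mv² ⇒ v = √(2gh) = √(2·9.4·52.0) = 31.2666 m/s = 69.94 mph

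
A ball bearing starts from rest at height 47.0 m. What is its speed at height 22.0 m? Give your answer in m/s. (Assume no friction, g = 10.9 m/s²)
mgh₁ = mgh₂ + ½mv² ⇒ v = √(2g(h₁−h₂)) = √(2·10.9·25.0) = 23.35 m/s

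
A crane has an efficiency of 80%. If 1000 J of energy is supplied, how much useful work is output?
W_out = η·W_in = 0.8·1000 = 800.0 J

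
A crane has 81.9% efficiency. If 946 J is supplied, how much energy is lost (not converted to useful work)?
W_lost = W_in(1 − η) = 946·(1 − 0.819) = 171.2 J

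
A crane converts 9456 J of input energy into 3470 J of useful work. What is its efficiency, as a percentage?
η = W_out/W_in = 3470/9456 = 36.7%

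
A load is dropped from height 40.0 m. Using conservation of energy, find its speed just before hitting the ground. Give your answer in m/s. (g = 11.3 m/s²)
mgh = ½mv² ⇒ v = √(2gh) = √(2·11.3·40.0) = 30.07 m/s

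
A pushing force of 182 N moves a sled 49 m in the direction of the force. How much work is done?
W = F·d = (182)(49) = 8918 J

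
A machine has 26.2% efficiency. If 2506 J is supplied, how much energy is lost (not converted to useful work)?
W_lost = W_in(1 − η) = 2506·(1 − 0.262) = 1849 J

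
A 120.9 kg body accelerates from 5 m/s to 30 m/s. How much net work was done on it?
W = ΔKE = ½m(v₂² − v₁²) = ½(120.9)(30² − 5²) = 52893.75 J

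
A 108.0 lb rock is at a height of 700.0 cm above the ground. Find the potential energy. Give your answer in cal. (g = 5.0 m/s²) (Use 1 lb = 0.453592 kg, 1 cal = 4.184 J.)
Convert to SI: m = 48.9879 kg, h = 7.0 m
PE = mgh = (48.9879)(5.0)(7.0) = 1714.58 J = 409.8 cal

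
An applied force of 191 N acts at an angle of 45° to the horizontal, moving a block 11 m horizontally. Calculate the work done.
W = F·d·cosθ = (191)(11)cos(45°) = 1486 J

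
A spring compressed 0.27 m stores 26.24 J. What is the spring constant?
k = 2·PE/x² = 2·26.24/(0.27)² = 719.9 N/m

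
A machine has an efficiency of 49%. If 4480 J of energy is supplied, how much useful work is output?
W_out = η·W_in = 0.49·4480 = 2195.2 J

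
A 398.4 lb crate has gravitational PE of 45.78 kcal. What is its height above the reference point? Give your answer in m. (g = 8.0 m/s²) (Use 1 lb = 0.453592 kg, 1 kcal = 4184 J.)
Convert to SI: m = 180.711 kg, PE = 191544 J
h = PE/(mg) = 191544/(180.711·8.0) = 132.5 m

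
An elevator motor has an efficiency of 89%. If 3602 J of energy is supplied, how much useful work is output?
W_out = η·W_in = 0.89·3602 = 3205.78 J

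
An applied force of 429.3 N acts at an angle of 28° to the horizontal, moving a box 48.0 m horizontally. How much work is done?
W = F·d·cosθ = (429.3)(48.0)cos(28°) = 18190 J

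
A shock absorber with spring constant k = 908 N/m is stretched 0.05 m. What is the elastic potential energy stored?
PE = ½kx² = ½(908)(0.05)² = 1.135 J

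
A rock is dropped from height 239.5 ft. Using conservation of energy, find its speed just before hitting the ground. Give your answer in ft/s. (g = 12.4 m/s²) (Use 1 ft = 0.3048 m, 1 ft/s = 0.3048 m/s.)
Convert to SI: h = 72.9996 m
mgh = ½mv² ⇒ v = √(2gh) = √(2·12.4·72.9996) = 42.5487 m/s = 139.6 ft/s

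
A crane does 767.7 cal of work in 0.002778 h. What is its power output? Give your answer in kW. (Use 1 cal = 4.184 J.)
Convert to SI: W = 3212.06 J, t = 10.0008 s
P = W/t = 3212.06/10.0008 = 321.18 W = 0.3212 kW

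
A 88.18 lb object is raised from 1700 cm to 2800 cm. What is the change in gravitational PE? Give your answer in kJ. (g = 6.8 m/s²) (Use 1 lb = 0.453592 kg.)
Convert to SI: m = 39.9977 kg, Δh = 11.0 m
ΔPE = mgΔh = (39.9977)(6.8)(11.0) = 2991.83 J = 2.992 kJ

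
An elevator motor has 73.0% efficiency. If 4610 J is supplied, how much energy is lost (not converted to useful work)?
W_lost = W_in(1 − η) = 4610·(1 − 0.73) = 1245 J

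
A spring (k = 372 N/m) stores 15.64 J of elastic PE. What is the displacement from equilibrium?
x = √(2·PE/k) = √(2·15.64/372) = 0.29 m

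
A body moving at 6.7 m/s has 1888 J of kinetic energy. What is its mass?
m = 2·KE/v² = 2·1888/(6.7)² = 84.12 kg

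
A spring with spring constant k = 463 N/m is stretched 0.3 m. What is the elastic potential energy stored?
PE = ½kx² = ½(463)(0.3)² = 20.84 J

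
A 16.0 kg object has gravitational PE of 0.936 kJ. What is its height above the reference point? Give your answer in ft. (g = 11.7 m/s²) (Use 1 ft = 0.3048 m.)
Convert to SI: m = 16.0 kg, PE = 936.0 J
h = PE/(mg) = 936.0/(16.0·11.7) = 5.0 m = 16.4 ft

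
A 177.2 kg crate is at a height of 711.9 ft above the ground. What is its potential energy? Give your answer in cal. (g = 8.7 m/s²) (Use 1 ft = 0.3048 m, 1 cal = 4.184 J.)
Convert to SI: m = 177.2 kg, h = 216.987 m
PE = mgh = (177.2)(8.7)(216.987) = 334516 J = 79950 cal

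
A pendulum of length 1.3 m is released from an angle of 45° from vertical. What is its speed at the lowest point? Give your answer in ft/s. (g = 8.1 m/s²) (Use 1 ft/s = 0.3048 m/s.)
h = L(1 − cosθ) = 1.3(1 − cos45°) = 0.380761 m
v = √(2gh) = √(2·8.1·0.380761) = 2.48361 m/s = 8.148 ft/s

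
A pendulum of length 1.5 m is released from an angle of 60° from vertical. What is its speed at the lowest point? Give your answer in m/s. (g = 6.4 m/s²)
h = L(1 − cosθ) = 1.5(1 − cos60°) = 0.75 m
v = √(2gh) = √(2·6.4·0.75) = 3.098 m/s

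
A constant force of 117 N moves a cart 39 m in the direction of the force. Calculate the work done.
W = F·d = (117)(39) = 4563 J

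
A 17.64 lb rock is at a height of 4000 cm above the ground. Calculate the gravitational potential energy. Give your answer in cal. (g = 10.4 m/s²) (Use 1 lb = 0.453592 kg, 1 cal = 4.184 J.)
Convert to SI: m = 8.00136 kg, h = 40.0 m
PE = mgh = (8.00136)(10.4)(40.0) = 3328.57 J = 795.5 cal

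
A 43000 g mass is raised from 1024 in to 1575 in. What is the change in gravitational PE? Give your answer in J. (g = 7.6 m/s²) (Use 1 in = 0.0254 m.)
Convert to SI: m = 43.0 kg, Δh = 13.9954 m
ΔPE = mgΔh = (43.0)(7.6)(13.9954) = 4574 J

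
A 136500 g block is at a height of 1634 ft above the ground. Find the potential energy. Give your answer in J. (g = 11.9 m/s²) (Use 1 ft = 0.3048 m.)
Convert to SI: m = 136.5 kg, h = 498.043 m
PE = mgh = (136.5)(11.9)(498.043) = 809000 J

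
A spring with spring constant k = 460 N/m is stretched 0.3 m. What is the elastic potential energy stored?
PE = ½kx² = ½(460)(0.3)² = 20.7 J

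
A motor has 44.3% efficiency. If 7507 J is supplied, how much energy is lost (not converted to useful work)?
W_lost = W_in(1 − η) = 7507·(1 − 0.443) = 4181 J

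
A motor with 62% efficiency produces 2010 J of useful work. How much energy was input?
W_in = W_out/η = 2010/0.62 = 3242 J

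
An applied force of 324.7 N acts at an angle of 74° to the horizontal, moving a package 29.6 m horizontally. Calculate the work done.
W = F·d·cosθ = (324.7)(29.6)cos(74°) = 2649 J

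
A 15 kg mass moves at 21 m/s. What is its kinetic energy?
KE = ½mv² = ½(15)(21)² = 3307.5 J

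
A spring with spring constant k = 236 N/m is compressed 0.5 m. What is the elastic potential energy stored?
PE = ½kx² = ½(236)(0.5)² = 29.5 J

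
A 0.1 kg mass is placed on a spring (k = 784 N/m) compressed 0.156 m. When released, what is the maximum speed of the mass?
½kx² = ½mv² ⇒ v = x√(k/m) = (0.156)√(784/0.1) = 13.81 m/s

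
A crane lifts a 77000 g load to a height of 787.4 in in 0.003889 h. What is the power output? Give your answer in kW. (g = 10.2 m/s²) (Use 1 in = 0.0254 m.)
Convert to SI: m = 77.0 kg, h = 20.0 m, t = 14.0004 s
P = mgh/t = (77.0)(10.2)(20.0)/14.0004 = 1121.97 W = 1.122 kW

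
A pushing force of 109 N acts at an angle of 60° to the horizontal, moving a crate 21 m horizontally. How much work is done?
W = F·d·cosθ = (109)(21)cos(60°) = 1145 J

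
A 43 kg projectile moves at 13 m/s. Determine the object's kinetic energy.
KE = ½mv² = ½(43)(13)² = 3633.5 J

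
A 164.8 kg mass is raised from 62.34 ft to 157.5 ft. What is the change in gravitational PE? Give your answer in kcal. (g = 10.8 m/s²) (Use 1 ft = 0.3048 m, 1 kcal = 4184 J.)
Convert to SI: m = 164.8 kg, Δh = 29.0048 m
ΔPE = mgΔh = (164.8)(10.8)(29.0048) = 51623.8 J = 12.34 kcal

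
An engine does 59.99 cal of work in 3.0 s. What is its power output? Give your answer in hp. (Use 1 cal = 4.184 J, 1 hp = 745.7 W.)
Convert to SI: W = 250.998 J, t = 3.0 s
P = W/t = 250.998/3.0 = 83.6661 W = 0.1122 hp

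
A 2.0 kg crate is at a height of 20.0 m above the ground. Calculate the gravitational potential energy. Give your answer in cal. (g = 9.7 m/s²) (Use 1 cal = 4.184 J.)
PE = mgh = (2.0)(9.7)(20.0) = 388.0 J = 92.73 cal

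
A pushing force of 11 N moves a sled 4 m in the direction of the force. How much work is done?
W = F·d = (11)(4) = 44.0 J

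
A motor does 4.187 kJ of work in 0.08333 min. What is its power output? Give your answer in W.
Convert to SI: W = 4187.0 J, t = 4.9998 s
P = W/t = 4187.0/4.9998 = 837.4 W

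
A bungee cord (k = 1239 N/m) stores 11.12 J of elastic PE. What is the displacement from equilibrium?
x = √(2·PE/k) = √(2·11.12/1239) = 0.134 m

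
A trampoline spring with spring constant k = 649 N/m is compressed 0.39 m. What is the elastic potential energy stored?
PE = ½kx² = ½(649)(0.39)² = 49.36 J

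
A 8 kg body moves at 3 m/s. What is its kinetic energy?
KE = ½mv² = ½(8)(3)² = 36.0 J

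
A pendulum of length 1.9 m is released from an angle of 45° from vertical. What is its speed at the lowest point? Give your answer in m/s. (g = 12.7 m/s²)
h = L(1 − cosθ) = 1.9(1 − cos45°) = 0.556497 m
v = √(2gh) = √(2·12.7·0.556497) = 3.76 m/s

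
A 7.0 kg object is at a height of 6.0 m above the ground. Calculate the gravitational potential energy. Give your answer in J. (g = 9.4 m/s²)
PE = mgh = (7.0)(9.4)(6.0) = 394.8 J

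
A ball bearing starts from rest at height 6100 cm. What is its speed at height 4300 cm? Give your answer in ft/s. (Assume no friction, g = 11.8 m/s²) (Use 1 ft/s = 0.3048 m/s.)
Convert to SI: h₁−h₂ = 18.0 m
mgh₁ = mgh₂ + ½mv² ⇒ v = √(2g(h₁−h₂)) = √(2·11.8·18.0) = 20.6107 m/s = 67.62 ft/s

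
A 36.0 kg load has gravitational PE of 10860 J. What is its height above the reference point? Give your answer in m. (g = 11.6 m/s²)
h = PE/(mg) = 10860.0/(36.0·11.6) = 26.01 m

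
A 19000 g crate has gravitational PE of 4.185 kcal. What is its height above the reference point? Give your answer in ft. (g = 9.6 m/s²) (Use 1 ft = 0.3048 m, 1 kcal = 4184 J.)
Convert to SI: m = 19.0 kg, PE = 17510.0 J
h = PE/(mg) = 17510.0/(19.0·9.6) = 95.998 m = 315.0 ft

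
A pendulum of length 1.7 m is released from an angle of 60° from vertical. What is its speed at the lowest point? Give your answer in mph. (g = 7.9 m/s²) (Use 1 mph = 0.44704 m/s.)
h = L(1 − cosθ) = 1.7(1 − cos60°) = 0.85 m
v = √(2gh) = √(2·7.9·0.85) = 3.6647 m/s = 8.198 mph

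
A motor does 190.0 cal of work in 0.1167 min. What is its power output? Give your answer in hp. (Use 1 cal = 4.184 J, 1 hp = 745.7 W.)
Convert to SI: W = 794.96 J, t = 7.002 s
P = W/t = 794.96/7.002 = 113.533 W = 0.1523 hp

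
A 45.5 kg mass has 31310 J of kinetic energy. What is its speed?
v = √(2·KE/m) = √(2·31310/45.5) = 37.1 m/s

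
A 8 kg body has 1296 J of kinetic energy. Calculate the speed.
v = √(2·KE/m) = √(2·1296/8) = 18.0 m/s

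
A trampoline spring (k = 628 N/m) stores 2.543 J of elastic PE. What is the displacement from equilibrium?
x = √(2·PE/k) = √(2·2.543/628) = 0.08999 m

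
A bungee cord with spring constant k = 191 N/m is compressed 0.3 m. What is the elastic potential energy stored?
PE = ½kx² = ½(191)(0.3)² = 8.595 J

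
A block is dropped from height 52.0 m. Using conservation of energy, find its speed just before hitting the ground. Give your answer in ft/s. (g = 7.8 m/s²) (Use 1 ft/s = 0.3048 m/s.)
mgh = ½mv² ⇒ v = √(2gh) = √(2·7.8·52.0) = 28.4816 m/s = 93.44 ft/s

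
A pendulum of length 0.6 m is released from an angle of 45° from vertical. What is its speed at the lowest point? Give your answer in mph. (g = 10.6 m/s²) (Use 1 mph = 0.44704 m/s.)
h = L(1 − cosθ) = 0.6(1 − cos45°) = 0.175736 m
v = √(2gh) = √(2·10.6·0.175736) = 1.93018 m/s = 4.318 mph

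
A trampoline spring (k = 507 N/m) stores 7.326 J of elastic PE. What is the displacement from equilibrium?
x = √(2·PE/k) = √(2·7.326/507) = 0.17 m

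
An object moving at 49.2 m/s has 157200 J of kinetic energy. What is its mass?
m = 2·KE/v² = 2·157200/(49.2)² = 129.9 kg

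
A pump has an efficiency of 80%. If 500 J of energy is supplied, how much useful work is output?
W_out = η·W_in = 0.8·500 = 400.0 J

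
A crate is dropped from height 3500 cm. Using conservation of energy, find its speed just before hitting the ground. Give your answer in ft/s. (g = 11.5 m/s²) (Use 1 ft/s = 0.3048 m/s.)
Convert to SI: h = 35.0 m
mgh = ½mv² ⇒ v = √(2gh) = √(2·11.5·35.0) = 28.3725 m/s = 93.09 ft/s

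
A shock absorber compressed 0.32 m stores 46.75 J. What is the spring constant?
k = 2·PE/x² = 2·46.75/(0.32)² = 913.1 N/m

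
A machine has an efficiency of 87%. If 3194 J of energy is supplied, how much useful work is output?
W_out = η·W_in = 0.87·3194 = 2778.78 J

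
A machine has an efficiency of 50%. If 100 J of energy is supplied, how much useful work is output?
W_out = η·W_in = 0.5·100 = 50.0 J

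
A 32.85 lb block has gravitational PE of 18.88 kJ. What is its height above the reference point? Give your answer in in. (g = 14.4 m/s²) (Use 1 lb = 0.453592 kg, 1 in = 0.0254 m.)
Convert to SI: m = 14.9005 kg, PE = 18880.0 J
h = PE/(mg) = 18880.0/(14.9005·14.4) = 87.9911 m = 3464 in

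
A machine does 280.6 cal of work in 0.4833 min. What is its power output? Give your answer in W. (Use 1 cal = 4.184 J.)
Convert to SI: W = 1174.03 J, t = 28.998 s
P = W/t = 1174.03/28.998 = 40.49 W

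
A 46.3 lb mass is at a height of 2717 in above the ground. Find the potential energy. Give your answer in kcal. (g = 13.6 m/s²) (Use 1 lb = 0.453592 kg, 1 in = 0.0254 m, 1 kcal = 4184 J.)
Convert to SI: m = 21.0013 kg, h = 69.0118 m
PE = mgh = (21.0013)(13.6)(69.0118) = 19711.0 J = 4.711 kcal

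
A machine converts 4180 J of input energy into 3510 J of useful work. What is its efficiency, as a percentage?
η = W_out/W_in = 3510/4180 = 83.97%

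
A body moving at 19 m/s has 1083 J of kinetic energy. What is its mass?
m = 2·KE/v² = 2·1083/(19)² = 6.0 kg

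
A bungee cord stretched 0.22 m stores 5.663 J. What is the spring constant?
k = 2·PE/x² = 2·5.663/(0.22)² = 234.0 N/m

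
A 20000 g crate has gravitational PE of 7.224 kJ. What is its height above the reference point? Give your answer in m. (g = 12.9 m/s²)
Convert to SI: m = 20.0 kg, PE = 7224.0 J
h = PE/(mg) = 7224.0/(20.0·12.9) = 28.0 m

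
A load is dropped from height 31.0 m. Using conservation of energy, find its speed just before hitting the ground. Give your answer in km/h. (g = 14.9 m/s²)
mgh = ½mv² ⇒ v = √(2gh) = √(2·14.9·31.0) = 30.3941 m/s = 109.4 km/h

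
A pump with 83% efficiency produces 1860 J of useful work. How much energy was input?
W_in = W_out/η = 1860/0.83 = 2241 J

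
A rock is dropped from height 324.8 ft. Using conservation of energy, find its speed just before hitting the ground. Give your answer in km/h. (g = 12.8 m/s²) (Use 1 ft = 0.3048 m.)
Convert to SI: h = 98.999 m
mgh = ½mv² ⇒ v = √(2gh) = √(2·12.8·98.999) = 50.3426 m/s = 181.2 km/h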